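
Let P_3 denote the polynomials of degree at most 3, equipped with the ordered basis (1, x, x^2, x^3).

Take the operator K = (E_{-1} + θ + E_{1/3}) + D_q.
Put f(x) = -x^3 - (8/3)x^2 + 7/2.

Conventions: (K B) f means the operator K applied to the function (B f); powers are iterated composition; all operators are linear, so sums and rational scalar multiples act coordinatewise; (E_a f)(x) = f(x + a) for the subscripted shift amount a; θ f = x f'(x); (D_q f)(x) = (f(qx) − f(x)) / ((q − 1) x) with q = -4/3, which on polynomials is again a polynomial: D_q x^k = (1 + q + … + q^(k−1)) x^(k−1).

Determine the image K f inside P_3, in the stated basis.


E_{-1} f = -x^3 + (1/3)x^2 + (7/3)x + 11/6
θ f = -3x^3 - (16/3)x^2
E_{1/3} f = -x^3 - (11/3)x^2 - (19/9)x + 19/6
(E_{-1} + θ + E_{1/3}) f = -5x^3 - (26/3)x^2 + (2/9)x + 5
D_q f = -(13/9)x^2 + (8/9)x
((E_{-1} + θ + E_{1/3}) + D_q) f = -5x^3 - (91/9)x^2 + (10/9)x + 5

g(x) = -5x^3 - (91/9)x^2 + (10/9)x + 5


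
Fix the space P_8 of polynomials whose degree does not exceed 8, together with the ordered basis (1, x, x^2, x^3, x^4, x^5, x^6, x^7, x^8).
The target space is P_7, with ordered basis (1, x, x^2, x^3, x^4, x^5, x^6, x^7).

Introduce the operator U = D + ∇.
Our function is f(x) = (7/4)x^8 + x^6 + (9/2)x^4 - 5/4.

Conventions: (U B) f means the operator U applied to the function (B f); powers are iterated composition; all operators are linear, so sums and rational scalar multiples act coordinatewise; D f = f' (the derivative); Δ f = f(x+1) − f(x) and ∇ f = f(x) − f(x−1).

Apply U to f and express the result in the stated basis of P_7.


D f = 14x^7 + 6x^5 + 18x^3
∇ f = 14x^7 - 49x^6 + 104x^5 - (275/2)x^4 + 136x^3 - 91x^2 + 38x - 29/4
(D + ∇) f = 28x^7 - 49x^6 + 110x^5 - (275/2)x^4 + 154x^3 - 91x^2 + 38x - 29/4

the image equals g(x) = 28x^7 - 49x^6 + 110x^5 - (275/2)x^4 + 154x^3 - 91x^2 + 38x - 29/4


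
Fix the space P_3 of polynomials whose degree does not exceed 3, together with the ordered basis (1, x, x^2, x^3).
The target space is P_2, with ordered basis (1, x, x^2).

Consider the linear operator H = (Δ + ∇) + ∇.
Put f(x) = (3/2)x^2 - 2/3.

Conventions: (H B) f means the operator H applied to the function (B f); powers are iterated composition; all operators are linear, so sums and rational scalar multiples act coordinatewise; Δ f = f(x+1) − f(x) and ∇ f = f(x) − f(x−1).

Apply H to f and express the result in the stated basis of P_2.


Δ f = 3x + 3/2
∇ f = 3x - 3/2
(Δ + ∇) f = 6x
∇ f = 3x - 3/2
((Δ + ∇) + ∇) f = 9x - 3/2

the image equals g(x) = 9x - 3/2


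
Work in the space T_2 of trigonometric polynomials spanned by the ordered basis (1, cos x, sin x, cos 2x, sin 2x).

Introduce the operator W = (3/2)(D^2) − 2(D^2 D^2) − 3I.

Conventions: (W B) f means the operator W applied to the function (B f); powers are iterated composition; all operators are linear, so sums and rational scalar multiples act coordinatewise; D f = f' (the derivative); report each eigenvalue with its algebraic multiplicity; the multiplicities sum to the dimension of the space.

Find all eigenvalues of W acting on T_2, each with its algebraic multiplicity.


image of 1: -3
image of cos x: -(13/2)cos x
image of sin x: -(13/2)sin x
image of cos 2x: -41cos 2x
image of sin 2x: -41sin 2x
the matrix is diagonal; its diagonal is (-3, -13/2, -13/2, -41, -41)
for a triangular matrix the eigenvalues are the diagonal entries, with algebraic multiplicity their repetition count

λ = -41 (multiplicity 2), λ = -13/2 (multiplicity 2), λ = -3 (multiplicity 1)


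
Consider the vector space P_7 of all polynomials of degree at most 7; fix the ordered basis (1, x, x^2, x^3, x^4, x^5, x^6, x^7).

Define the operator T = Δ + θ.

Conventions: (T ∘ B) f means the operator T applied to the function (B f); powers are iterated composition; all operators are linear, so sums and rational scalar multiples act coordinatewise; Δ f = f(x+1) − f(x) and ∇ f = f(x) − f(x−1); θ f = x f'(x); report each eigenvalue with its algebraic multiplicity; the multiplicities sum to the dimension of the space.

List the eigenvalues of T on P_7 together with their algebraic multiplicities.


image of 1: 0
image of x: x + 1
image of x^2: 2x^2 + 2x + 1
image of x^3: 3x^3 + 3x^2 + 3x + 1
image of x^4: 4x^4 + 4x^3 + 6x^2 + 4x + 1
image of x^5: 5x^5 + 5x^4 + 10x^3 + 10x^2 + 5x + 1
image of x^6: 6x^6 + 6x^5 + 15x^4 + 20x^3 + 15x^2 + 6x + 1
image of x^7: 7x^7 + 7x^6 + 21x^5 + 35x^4 + 35x^3 + 21x^2 + 7x + 1
the matrix is upper triangular; its diagonal is (0, 1, 2, 3, 4, 5, 6, 7)
for a triangular matrix the eigenvalues are the diagonal entries, with algebraic multiplicity their repetition count

λ = 0 (multiplicity 1), λ = 1 (multiplicity 1), λ = 2 (multiplicity 1), λ = 3 (multiplicity 1), λ = 4 (multiplicity 1), λ = 5 (multiplicity 1), λ = 6 (multiplicity 1), λ = 7 (multiplicity 1)


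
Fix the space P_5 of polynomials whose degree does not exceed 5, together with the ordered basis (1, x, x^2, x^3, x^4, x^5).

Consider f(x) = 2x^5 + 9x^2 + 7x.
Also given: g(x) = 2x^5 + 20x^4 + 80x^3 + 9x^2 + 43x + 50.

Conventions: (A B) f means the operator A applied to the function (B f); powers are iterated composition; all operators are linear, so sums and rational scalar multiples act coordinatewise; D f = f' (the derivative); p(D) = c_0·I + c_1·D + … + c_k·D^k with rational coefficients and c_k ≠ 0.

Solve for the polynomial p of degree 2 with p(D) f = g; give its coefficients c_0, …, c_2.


p(D) = I + 2·D + 2·D^2, i.e. c_0 = 1, c_1 = 2, c_2 = 2

D^0 f = 2x^5 + 9x^2 + 7x
D^1 f = 10x^4 + 18x + 7
D^2 f = 40x^3 + 18
matching coefficients of g against c_0 f + c_1 Df + … from the top degree down determines the c_i
solution: c_0 = 1, c_1 = 2, c_2 = 2


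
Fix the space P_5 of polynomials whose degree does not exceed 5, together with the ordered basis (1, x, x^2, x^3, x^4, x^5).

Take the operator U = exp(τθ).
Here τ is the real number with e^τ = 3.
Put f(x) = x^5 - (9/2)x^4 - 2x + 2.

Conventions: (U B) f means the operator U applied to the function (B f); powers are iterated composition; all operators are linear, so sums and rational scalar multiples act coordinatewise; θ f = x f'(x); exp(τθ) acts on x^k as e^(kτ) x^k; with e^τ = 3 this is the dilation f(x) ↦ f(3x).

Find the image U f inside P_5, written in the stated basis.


exp(τθ) x^k = e^(kτ) x^k; with e^τ = 3 this sends x^k to 3^k x^k
x ↦ 3 x
x^4 ↦ 81 x^4
x^5 ↦ 243 x^5
applying this coordinatewise to f: exp(τθ) f = 243x^5 - (729/2)x^4 - 6x + 2

the image equals g(x) = 243x^5 - (729/2)x^4 - 6x + 2


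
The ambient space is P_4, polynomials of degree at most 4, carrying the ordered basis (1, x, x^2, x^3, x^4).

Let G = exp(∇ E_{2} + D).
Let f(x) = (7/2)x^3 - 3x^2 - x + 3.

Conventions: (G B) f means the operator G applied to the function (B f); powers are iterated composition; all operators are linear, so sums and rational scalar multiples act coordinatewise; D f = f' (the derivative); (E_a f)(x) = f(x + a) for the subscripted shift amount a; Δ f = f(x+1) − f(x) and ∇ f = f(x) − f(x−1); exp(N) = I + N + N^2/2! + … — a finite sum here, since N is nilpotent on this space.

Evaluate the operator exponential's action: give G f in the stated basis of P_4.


the result is g(x) = (7/2)x^3 + 18x^2 + (121/2)x + 191/2

order-1 term: 21x^2 + (39/2)x + 27/2
order-2 term: 42x + 51
order-3 term: 28
the series for exp(∇ E_{2} + D) f terminates at order 3
exp(∇ E_{2} + D) f = (7/2)x^3 + 18x^2 + (121/2)x + 191/2


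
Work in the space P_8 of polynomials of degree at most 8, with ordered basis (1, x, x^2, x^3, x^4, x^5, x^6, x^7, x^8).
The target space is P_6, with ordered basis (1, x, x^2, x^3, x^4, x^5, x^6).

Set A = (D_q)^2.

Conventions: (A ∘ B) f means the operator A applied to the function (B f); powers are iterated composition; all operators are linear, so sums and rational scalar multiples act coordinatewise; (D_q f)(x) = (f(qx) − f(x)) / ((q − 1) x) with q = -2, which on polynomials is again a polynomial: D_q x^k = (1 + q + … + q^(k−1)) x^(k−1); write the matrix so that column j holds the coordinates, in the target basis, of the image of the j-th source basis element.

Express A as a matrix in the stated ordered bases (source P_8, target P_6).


image of 1: 0
image of x: 0
image of x^2: -1
image of x^3: -3x
image of x^4: -15x^2
image of x^5: -55x^3
image of x^6: -231x^4
image of x^7: -903x^5
image of x^8: -3655x^6
each image's coordinates form column j of the matrix

the matrix is [[0, 0, -1, 0, 0, 0, 0, 0, 0]; [0, 0, 0, -3, 0, 0, 0, 0, 0]; [0, 0, 0, 0, -15, 0, 0, 0, 0]; [0, 0, 0, 0, 0, -55, 0, 0, 0]; [0, 0, 0, 0, 0, 0, -231, 0, 0]; [0, 0, 0, 0, 0, 0, 0, -903, 0]; [0, 0, 0, 0, 0, 0, 0, 0, -3655]] (rows listed top to bottom)


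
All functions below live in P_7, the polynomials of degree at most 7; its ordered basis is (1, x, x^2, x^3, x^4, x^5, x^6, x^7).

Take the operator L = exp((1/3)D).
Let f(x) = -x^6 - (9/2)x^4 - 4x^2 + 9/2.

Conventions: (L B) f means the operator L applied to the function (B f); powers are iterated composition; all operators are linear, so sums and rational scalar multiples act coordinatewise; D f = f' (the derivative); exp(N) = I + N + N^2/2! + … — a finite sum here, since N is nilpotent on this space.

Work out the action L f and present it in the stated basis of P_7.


order-1 term: -2x^5 - 6x^3 - (8/3)x
order-2 term: -(5/3)x^4 - 3x^2 - 4/9
order-3 term: -(20/27)x^3 - (2/3)x
order-4 term: -(5/27)x^2 - 1/18
order-5 term: -(2/81)x
order-6 term: -1/729
the series for exp((1/3)D) f terminates at order 6
exp((1/3)D) f = -x^6 - 2x^5 - (37/6)x^4 - (182/27)x^3 - (194/27)x^2 - (272/81)x + 2915/729

g(x) = -x^6 - 2x^5 - (37/6)x^4 - (182/27)x^3 - (194/27)x^2 - (272/81)x + 2915/729


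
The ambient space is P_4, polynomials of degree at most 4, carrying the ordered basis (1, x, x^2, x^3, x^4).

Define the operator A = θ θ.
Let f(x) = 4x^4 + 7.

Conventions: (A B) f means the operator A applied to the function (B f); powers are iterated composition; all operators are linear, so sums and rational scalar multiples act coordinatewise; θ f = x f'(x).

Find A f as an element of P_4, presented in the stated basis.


θ f = 16x^4
θ θ f = 64x^4

the image equals g(x) = 64x^4


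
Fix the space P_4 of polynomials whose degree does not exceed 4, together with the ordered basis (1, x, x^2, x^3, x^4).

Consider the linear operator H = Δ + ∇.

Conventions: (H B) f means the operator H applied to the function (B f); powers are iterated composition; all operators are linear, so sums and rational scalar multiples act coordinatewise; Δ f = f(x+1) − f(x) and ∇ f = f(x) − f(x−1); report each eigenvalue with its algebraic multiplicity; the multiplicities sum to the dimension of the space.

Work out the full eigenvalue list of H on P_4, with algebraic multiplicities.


λ = 0 (multiplicity 5)

image of 1: 0
image of x: 2
image of x^2: 4x
image of x^3: 6x^2 + 2
image of x^4: 8x^3 + 8x
the matrix is upper triangular; its diagonal is (0, 0, 0, 0, 0)
for a triangular matrix the eigenvalues are the diagonal entries, with algebraic multiplicity their repetition count


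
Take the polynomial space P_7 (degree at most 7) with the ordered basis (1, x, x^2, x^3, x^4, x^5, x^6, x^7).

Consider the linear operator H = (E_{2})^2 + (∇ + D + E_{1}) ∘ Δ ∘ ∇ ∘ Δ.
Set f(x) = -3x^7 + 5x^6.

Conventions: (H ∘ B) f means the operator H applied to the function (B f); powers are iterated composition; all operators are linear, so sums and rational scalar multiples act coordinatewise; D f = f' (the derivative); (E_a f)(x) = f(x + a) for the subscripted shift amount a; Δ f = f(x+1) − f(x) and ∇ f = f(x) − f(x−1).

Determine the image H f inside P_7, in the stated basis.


the result is g(x) = -3x^7 - 79x^6 - 888x^5 - 6150x^4 - 28700x^3 - 52242x^2 - 66636x - 31150

E_{2} f = -3x^7 - 37x^6 - 192x^5 - 540x^4 - 880x^3 - 816x^2 - 384x - 64
E_{2} E_{2} f = -3x^7 - 79x^6 - 888x^5 - 5520x^4 - 20480x^3 - 45312x^2 - 55296x - 28672
Δ f = -21x^6 - 33x^5 - 30x^4 - 5x^3 + 12x^2 + 9x + 2
∇ Δ f = -126x^5 + 150x^4 - 210x^3 + 150x^2 - 42x + 10
Δ ∇ Δ f = -630x^4 - 660x^3 - 990x^2 - 360x - 78
∇ (Δ ∘ ∇ ∘ Δ) f = -2520x^3 + 1800x^2 - 2520x + 600
D (Δ ∘ ∇ ∘ Δ) f = -2520x^3 - 1980x^2 - 1980x - 360
E_{1} (Δ ∘ ∇ ∘ Δ) f = -630x^4 - 3180x^3 - 6750x^2 - 6840x - 2718
(∇ + D + E_{1}) (Δ ∘ ∇ ∘ Δ) f = -630x^4 - 8220x^3 - 6930x^2 - 11340x - 2478
((E_{2})^2 + (∇ + D + E_{1}) ∘ Δ ∘ ∇ ∘ Δ) f = -3x^7 - 79x^6 - 888x^5 - 6150x^4 - 28700x^3 - 52242x^2 - 66636x - 31150


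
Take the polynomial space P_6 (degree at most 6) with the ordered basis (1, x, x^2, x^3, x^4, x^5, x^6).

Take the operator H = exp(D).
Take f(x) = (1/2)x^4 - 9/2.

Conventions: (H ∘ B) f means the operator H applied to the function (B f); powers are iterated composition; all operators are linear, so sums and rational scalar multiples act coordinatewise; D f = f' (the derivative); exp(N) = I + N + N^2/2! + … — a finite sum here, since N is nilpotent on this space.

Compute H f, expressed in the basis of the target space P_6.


g(x) = (1/2)x^4 + 2x^3 + 3x^2 + 2x - 4

order-1 term: 2x^3
order-2 term: 3x^2
order-3 term: 2x
order-4 term: 1/2
the series for exp(D) f terminates at order 4
exp(D) f = (1/2)x^4 + 2x^3 + 3x^2 + 2x - 4


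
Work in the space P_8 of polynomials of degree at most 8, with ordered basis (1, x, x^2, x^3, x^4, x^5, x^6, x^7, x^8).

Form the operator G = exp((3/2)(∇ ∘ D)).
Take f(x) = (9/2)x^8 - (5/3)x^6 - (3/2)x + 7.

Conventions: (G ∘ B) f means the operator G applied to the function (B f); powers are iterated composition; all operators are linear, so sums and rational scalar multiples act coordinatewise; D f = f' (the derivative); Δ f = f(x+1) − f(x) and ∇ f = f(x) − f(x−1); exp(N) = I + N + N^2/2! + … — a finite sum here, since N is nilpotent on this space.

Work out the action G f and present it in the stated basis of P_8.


order-1 term: 378x^6 - 1134x^5 + 1815x^4 - 1740x^3 + 984x^2 - 303x + 39
order-2 term: 8505x^4 - 34020x^3 + 58860x^2 - 49680x + 33579/2
order-3 term: 51030x^2 - 153090x + 126900
order-4 term: 76545/2
the series for exp((3/2)(∇ ∘ D)) f terminates at order 4
exp((3/2)(∇ ∘ D)) f = (9/2)x^8 + (1129/3)x^6 - 1134x^5 + 10320x^4 - 35760x^3 + 110874x^2 - (406149/2)x + 182008

the result is g(x) = (9/2)x^8 + (1129/3)x^6 - 1134x^5 + 10320x^4 - 35760x^3 + 110874x^2 - (406149/2)x + 182008


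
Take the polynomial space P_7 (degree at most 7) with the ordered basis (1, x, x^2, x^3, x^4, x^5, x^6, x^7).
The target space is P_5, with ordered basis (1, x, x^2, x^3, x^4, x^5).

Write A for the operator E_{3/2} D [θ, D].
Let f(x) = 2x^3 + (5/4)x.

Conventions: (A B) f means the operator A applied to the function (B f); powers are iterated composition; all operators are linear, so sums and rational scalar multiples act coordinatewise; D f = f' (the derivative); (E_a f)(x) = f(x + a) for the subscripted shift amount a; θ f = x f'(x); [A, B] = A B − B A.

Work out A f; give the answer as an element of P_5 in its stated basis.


D f = 6x^2 + 5/4
θ D f = 12x^2
θ f = 6x^3 + (5/4)x
D θ f = 18x^2 + 5/4
[θ, D] f = -6x^2 - 5/4
D [θ, D] f = -12x
E_{3/2} D [θ, D] f = -12x - 18

g(x) = -12x - 18


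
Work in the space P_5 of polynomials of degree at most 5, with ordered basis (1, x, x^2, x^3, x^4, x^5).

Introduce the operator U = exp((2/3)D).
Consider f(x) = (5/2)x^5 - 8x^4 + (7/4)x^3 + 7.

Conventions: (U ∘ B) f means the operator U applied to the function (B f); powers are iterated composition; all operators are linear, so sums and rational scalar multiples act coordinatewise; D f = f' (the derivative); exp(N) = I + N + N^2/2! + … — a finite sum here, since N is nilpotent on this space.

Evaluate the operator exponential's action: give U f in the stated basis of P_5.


order-1 term: (25/3)x^4 - (64/3)x^3 + (7/2)x^2
order-2 term: (100/9)x^3 - (64/3)x^2 + (7/3)x
order-3 term: (200/27)x^2 - (256/27)x + 14/27
order-4 term: (200/81)x - 128/81
order-5 term: 80/243
the series for exp((2/3)D) f terminates at order 5
exp((2/3)D) f = (5/2)x^5 + (1/3)x^4 - (305/36)x^3 - (563/54)x^2 - (379/81)x + 1523/243

the image equals g(x) = (5/2)x^5 + (1/3)x^4 - (305/36)x^3 - (563/54)x^2 - (379/81)x + 1523/243


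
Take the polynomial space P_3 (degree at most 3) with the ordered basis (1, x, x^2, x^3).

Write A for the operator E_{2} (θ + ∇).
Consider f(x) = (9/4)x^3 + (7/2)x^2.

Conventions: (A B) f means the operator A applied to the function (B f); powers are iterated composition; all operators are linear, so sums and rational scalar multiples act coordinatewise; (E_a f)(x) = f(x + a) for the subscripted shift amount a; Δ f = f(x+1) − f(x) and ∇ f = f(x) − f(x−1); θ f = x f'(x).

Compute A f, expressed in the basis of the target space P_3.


θ f = (27/4)x^3 + 7x^2
∇ f = (27/4)x^2 + (1/4)x - 5/4
(θ + ∇) f = (27/4)x^3 + (55/4)x^2 + (1/4)x - 5/4
E_{2} (θ + ∇) f = (27/4)x^3 + (217/4)x^2 + (545/4)x + 433/4

the result is g(x) = (27/4)x^3 + (217/4)x^2 + (545/4)x + 433/4


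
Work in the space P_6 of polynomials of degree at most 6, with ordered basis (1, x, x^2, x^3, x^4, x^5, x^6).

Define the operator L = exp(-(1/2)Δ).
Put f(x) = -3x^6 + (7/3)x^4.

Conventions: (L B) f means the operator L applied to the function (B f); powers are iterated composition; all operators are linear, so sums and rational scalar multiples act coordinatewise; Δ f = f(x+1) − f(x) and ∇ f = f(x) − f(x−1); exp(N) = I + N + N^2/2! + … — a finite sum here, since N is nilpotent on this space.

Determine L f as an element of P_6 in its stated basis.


the image equals g(x) = -3x^6 + 9x^5 + (163/12)x^4 - (73/6)x^3 - (461/16)x^2 - (565/48)x + 159/64

order-1 term: 9x^5 + (45/2)x^4 + (76/3)x^3 + (31/2)x^2 + (13/3)x + 1/3
order-2 term: -(45/4)x^4 - 45x^3 - (301/4)x^2 - (121/2)x - 115/6
order-3 term: (15/2)x^3 + (135/4)x^2 + (661/12)x + 32
order-4 term: -(45/16)x^2 - (45/4)x - 289/24
order-5 term: (9/16)x + 45/32
order-6 term: -3/64
the series for exp(-(1/2)Δ) f terminates at order 6
exp(-(1/2)Δ) f = -3x^6 + 9x^5 + (163/12)x^4 - (73/6)x^3 - (461/16)x^2 - (565/48)x + 159/64


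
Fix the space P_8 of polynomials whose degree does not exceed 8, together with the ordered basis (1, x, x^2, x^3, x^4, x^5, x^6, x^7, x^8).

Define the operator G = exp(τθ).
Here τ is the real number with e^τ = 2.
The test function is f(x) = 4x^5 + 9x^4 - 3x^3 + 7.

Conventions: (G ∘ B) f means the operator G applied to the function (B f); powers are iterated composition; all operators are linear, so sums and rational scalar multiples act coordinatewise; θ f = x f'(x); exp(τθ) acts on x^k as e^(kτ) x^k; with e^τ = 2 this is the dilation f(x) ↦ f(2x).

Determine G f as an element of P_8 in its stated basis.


exp(τθ) x^k = e^(kτ) x^k; with e^τ = 2 this sends x^k to 2^k x^k
x^3 ↦ 8 x^3
x^4 ↦ 16 x^4
x^5 ↦ 32 x^5
applying this coordinatewise to f: exp(τθ) f = 128x^5 + 144x^4 - 24x^3 + 7

the image equals g(x) = 128x^5 + 144x^4 - 24x^3 + 7


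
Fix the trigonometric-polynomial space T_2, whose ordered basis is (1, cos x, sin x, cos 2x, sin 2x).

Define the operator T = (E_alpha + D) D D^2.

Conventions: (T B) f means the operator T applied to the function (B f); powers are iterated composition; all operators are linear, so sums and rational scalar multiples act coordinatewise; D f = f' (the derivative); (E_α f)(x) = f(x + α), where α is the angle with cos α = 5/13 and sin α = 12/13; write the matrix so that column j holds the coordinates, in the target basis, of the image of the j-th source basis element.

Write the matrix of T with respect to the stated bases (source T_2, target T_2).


the matrix is [[0, 0, 0, 0, 0]; [0, 25/13, -5/13, 0, 0]; [0, 5/13, 25/13, 0, 0]; [0, 0, 0, 3664/169, 952/169]; [0, 0, 0, -952/169, 3664/169]] (rows listed top to bottom)

image of 1: 0
image of cos x: (25/13)cos x + (5/13)sin x
image of sin x: -(5/13)cos x + (25/13)sin x
image of cos 2x: (3664/169)cos 2x - (952/169)sin 2x
image of sin 2x: (952/169)cos 2x + (3664/169)sin 2x
each image's coordinates form column j of the matrix


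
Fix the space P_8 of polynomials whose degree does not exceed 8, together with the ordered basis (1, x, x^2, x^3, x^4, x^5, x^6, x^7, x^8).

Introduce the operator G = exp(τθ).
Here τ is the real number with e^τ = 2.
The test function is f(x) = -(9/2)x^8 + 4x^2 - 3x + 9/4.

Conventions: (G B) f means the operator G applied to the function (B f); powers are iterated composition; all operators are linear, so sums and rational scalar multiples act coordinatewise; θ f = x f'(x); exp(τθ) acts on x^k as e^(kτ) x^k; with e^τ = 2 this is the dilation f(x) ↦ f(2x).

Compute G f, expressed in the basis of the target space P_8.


the image equals g(x) = -1152x^8 + 16x^2 - 6x + 9/4

exp(τθ) x^k = e^(kτ) x^k; with e^τ = 2 this sends x^k to 2^k x^k
x ↦ 2 x
x^2 ↦ 4 x^2
x^8 ↦ 256 x^8
applying this coordinatewise to f: exp(τθ) f = -1152x^8 + 16x^2 - 6x + 9/4


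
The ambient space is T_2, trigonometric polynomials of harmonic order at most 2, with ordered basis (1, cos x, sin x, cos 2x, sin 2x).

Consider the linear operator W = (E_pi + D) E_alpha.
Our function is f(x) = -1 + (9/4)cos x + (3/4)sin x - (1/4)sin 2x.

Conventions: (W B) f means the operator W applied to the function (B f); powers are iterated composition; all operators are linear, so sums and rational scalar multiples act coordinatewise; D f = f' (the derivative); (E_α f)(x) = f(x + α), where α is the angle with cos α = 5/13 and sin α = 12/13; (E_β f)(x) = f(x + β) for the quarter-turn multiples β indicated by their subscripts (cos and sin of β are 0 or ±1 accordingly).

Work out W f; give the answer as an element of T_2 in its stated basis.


E_alpha f = -1 + (81/52)cos x - (93/52)sin x - (30/169)cos 2x + (119/676)sin 2x
E_pi E_alpha f = -1 - (81/52)cos x + (93/52)sin x - (30/169)cos 2x + (119/676)sin 2x
D E_alpha f = -(93/52)cos x - (81/52)sin x + (119/338)cos 2x + (60/169)sin 2x
(E_pi + D) E_alpha f = -1 - (87/26)cos x + (3/13)sin x + (59/338)cos 2x + (359/676)sin 2x

the image equals g(x) = -1 - (87/26)cos x + (3/13)sin x + (59/338)cos 2x + (359/676)sin 2x


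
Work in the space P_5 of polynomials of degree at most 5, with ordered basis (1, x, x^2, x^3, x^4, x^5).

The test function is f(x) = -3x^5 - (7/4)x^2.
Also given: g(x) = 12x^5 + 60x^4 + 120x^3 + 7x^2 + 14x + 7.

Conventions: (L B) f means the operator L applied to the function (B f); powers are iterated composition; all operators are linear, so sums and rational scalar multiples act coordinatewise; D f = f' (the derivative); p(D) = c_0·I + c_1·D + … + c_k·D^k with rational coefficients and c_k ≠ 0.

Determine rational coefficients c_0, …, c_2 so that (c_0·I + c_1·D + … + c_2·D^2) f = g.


D^0 f = -3x^5 - (7/4)x^2
D^1 f = -15x^4 - (7/2)x
D^2 f = -60x^3 - 7/2
matching coefficients of g against c_0 f + c_1 Df + … from the top degree down determines the c_i
solution: c_0 = -4, c_1 = -4, c_2 = -2

c_0 = -4, c_1 = -4, c_2 = -2


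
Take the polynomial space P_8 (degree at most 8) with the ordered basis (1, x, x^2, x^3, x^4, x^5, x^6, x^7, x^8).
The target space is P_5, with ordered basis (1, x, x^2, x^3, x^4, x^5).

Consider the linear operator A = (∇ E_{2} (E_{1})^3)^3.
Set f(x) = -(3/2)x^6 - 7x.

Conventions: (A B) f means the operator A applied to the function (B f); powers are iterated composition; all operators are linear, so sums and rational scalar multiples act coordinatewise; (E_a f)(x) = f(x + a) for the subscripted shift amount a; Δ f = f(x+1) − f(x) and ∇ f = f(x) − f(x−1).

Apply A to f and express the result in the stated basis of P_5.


the result is g(x) = -180x^3 - 7290x^2 - 98550x - 444690

E_{1} f = -(3/2)x^6 - 9x^5 - (45/2)x^4 - 30x^3 - (45/2)x^2 - 16x - 17/2
E_{1} E_{1} f = -(3/2)x^6 - 18x^5 - 90x^4 - 240x^3 - 360x^2 - 295x - 110
E_{1} E_{1} E_{1} f = -(3/2)x^6 - 27x^5 - (405/2)x^4 - 810x^3 - (3645/2)x^2 - 2194x - 2229/2
E_{2} (E_{1})^3 f = -(3/2)x^6 - 45x^5 - (1125/2)x^4 - 3750x^3 - (28125/2)x^2 - 28132x - 46945/2
∇ E_{2} (E_{1})^3 f = -9x^5 - (405/2)x^4 - 1830x^3 - (16605/2)x^2 - 18909x - 34601/2
E_{1} (∇ E_{2} (E_{1})^3) f = -9x^5 - (495/2)x^4 - 2730x^3 - (30195/2)x^2 - 41859x - 93107/2
E_{1} E_{1} (∇ E_{2} (E_{1})^3) f = -9x^5 - (585/2)x^4 - 3810x^3 - (49725/2)x^2 - 81279x - 212993/2
E_{1} E_{1} E_{1} (∇ E_{2} (E_{1})^3) f = -9x^5 - (675/2)x^4 - 5070x^3 - (76275/2)x^2 - 143649x - 433499/2
E_{2} (E_{1})^3 (∇ E_{2} (E_{1})^3) f = -9x^5 - (855/2)x^4 - 8130x^3 - (154755/2)x^2 - 368559x - 1405691/2
∇ E_{2} (E_{1})^3 (∇ E_{2} (E_{1})^3) f = -45x^4 - 1620x^3 - 21915x^2 - 132030x - 298893
E_{1} (∇ E_{2} (E_{1})^3) (∇ E_{2} (E_{1})^3) f = -45x^4 - 1800x^3 - 27045x^2 - 180900x - 454503
E_{1} E_{1} (∇ E_{2} (E_{1})^3) (∇ E_{2} (E_{1})^3) f = -45x^4 - 1980x^3 - 32715x^2 - 240570x - 664293
E_{1} E_{1} E_{1} (∇ E_{2} (E_{1})^3) (∇ E_{2} (E_{1})^3) f = -45x^4 - 2160x^3 - 38925x^2 - 312120x - 939603
E_{2} (E_{1})^3 (∇ E_{2} (E_{1})^3) (∇ E_{2} (E_{1})^3) f = -45x^4 - 2520x^3 - 52965x^2 - 495180x - 1737543
∇ E_{2} (E_{1})^3 (∇ E_{2} (E_{1})^3) (∇ E_{2} (E_{1})^3) f = -180x^3 - 7290x^2 - 98550x - 444690


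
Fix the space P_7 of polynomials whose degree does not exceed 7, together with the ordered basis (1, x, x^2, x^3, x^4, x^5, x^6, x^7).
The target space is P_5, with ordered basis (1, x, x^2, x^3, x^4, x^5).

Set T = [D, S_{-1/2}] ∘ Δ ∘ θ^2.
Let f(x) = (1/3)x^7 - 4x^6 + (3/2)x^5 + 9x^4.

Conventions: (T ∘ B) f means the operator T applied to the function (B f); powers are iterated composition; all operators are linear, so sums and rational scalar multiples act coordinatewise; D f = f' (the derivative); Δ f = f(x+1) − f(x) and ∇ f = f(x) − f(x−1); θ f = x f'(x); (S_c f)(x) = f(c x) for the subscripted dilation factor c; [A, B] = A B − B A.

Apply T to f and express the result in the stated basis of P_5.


θ f = (7/3)x^7 - 24x^6 + (15/2)x^5 + 36x^4
θ θ f = (49/3)x^7 - 144x^6 + (75/2)x^5 + 144x^4
Δ θ^2 f = (343/3)x^6 - 521x^5 - (8405/6)x^4 - (4072/3)x^3 - 578x^2 + (83/6)x + 323/6
S_{-1/2} Δ θ^2 f = (343/192)x^6 + (521/32)x^5 - (8405/96)x^4 + (509/3)x^3 - (289/2)x^2 - (83/12)x + 323/6
D S_{-1/2} Δ θ^2 f = (343/32)x^5 + (2605/32)x^4 - (8405/24)x^3 + 509x^2 - 289x - 83/12
D Δ θ^2 f = 686x^5 - 2605x^4 - (16810/3)x^3 - 4072x^2 - 1156x + 83/6
S_{-1/2} D Δ θ^2 f = -(343/16)x^5 - (2605/16)x^4 + (8405/12)x^3 - 1018x^2 + 578x + 83/6
[D, S_{-1/2}] Δ θ^2 f = (1029/32)x^5 + (7815/32)x^4 - (8405/8)x^3 + 1527x^2 - 867x - 83/4

g(x) = (1029/32)x^5 + (7815/32)x^4 - (8405/8)x^3 + 1527x^2 - 867x - 83/4


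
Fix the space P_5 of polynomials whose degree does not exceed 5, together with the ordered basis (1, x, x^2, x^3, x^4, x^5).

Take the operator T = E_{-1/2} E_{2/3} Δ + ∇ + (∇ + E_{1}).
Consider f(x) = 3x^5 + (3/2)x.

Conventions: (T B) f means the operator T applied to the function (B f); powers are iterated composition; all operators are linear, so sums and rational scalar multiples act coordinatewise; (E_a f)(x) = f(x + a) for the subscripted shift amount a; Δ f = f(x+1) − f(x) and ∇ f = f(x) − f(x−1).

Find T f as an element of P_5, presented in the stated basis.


Δ f = 15x^4 + 30x^3 + 30x^2 + 15x + 9/2
E_{2/3} Δ f = 15x^4 + 70x^3 + 130x^2 + (1015/9)x + 2143/54
E_{-1/2} E_{2/3} Δ f = 15x^4 + 40x^3 + (95/2)x^2 + (250/9)x + 3449/432
∇ f = 15x^4 - 30x^3 + 30x^2 - 15x + 9/2
∇ f = 15x^4 - 30x^3 + 30x^2 - 15x + 9/2
E_{1} f = 3x^5 + 15x^4 + 30x^3 + 30x^2 + (33/2)x + 9/2
(∇ + E_{1}) f = 3x^5 + 30x^4 + 60x^2 + (3/2)x + 9
(E_{-1/2} E_{2/3} Δ + ∇ + (∇ + E_{1})) f = 3x^5 + 60x^4 + 10x^3 + (275/2)x^2 + (257/18)x + 9281/432

g(x) = 3x^5 + 60x^4 + 10x^3 + (275/2)x^2 + (257/18)x + 9281/432


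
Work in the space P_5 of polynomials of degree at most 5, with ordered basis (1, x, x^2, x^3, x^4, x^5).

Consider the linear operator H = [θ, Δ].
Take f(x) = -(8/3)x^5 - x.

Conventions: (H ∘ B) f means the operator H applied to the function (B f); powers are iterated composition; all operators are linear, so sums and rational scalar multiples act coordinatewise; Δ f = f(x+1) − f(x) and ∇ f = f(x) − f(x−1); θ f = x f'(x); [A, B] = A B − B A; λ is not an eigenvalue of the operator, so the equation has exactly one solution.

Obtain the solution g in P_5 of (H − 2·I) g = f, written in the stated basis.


the image equals g(x) = (4/3)x^5 - (10/3)x^4 - (20/3)x^3 + 10x^2 + (103/6)x - 21/4

write g with unknown coordinates in the stated basis and equate coefficients in (H − 2·I) g = f
solving from the highest basis element down gives g = (4/3)x^5 - (10/3)x^4 - (20/3)x^3 + 10x^2 + (103/6)x - 21/4
check: H g = -(20/3)x^4 - (40/3)x^3 + 20x^2 + (100/3)x - 21/2
so H g − 2·g = -(8/3)x^5 - x = f ✓


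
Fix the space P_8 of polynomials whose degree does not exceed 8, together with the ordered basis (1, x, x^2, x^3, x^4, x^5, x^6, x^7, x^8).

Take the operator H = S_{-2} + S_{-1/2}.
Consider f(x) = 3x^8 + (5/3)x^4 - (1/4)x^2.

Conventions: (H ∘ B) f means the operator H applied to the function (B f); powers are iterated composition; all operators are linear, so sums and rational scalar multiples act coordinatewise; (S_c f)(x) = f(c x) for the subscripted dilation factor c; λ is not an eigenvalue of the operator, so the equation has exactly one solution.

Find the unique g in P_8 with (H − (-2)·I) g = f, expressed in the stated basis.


the image equals g(x) = (768/66049)x^8 + (80/867)x^4 - (1/25)x^2

write g with unknown coordinates in the stated basis and equate coefficients in (H − (-2)·I) g = f
solving from the highest basis element down gives g = (768/66049)x^8 + (80/867)x^4 - (1/25)x^2
check: H g = (196611/66049)x^8 + (1285/867)x^4 - (17/100)x^2
so H g − (-2)·g = 3x^8 + (5/3)x^4 - (1/4)x^2 = f ✓


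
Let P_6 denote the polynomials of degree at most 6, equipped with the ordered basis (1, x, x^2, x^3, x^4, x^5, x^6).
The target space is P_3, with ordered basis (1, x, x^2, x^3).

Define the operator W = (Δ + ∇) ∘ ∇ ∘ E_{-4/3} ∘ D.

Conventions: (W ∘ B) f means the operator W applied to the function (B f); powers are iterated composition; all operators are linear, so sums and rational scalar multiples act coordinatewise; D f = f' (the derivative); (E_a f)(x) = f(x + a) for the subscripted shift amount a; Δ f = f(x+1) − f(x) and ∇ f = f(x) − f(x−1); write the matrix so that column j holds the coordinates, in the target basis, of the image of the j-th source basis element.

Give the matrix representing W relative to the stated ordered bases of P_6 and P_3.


image of 1: 0
image of x: 0
image of x^2: 0
image of x^3: 12
image of x^4: 48x - 88
image of x^5: 120x^2 - 440x + 1360/3
image of x^6: 240x^3 - 1320x^2 + 2720x - 18260/9
each image's coordinates form column j of the matrix

the matrix is [[0, 0, 0, 12, -88, 1360/3, -18260/9]; [0, 0, 0, 0, 48, -440, 2720]; [0, 0, 0, 0, 0, 120, -1320]; [0, 0, 0, 0, 0, 0, 240]] (rows listed top to bottom)


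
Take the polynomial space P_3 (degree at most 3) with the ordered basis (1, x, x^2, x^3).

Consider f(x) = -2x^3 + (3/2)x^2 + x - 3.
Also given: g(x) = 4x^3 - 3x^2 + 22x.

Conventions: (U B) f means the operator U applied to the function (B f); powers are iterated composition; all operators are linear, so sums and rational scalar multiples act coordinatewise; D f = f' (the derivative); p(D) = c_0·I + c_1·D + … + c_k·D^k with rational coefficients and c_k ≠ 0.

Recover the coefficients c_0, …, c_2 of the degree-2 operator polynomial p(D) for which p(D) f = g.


c_0 = -2, c_1 = 0, c_2 = -2

D^0 f = -2x^3 + (3/2)x^2 + x - 3
D^1 f = -6x^2 + 3x + 1
D^2 f = -12x + 3
matching coefficients of g against c_0 f + c_1 Df + … from the top degree down determines the c_i
solution: c_0 = -2, c_1 = 0, c_2 = -2


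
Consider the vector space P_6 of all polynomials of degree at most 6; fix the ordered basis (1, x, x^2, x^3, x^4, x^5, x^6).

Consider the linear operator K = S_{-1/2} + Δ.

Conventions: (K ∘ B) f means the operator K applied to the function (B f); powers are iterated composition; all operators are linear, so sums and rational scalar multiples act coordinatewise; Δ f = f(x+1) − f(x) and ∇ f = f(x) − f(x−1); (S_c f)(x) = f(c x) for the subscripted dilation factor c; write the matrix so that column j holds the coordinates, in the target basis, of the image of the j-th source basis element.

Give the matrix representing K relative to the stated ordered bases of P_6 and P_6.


image of 1: 1
image of x: -(1/2)x + 1
image of x^2: (1/4)x^2 + 2x + 1
image of x^3: -(1/8)x^3 + 3x^2 + 3x + 1
image of x^4: (1/16)x^4 + 4x^3 + 6x^2 + 4x + 1
image of x^5: -(1/32)x^5 + 5x^4 + 10x^3 + 10x^2 + 5x + 1
image of x^6: (1/64)x^6 + 6x^5 + 15x^4 + 20x^3 + 15x^2 + 6x + 1
each image's coordinates form column j of the matrix

the matrix is [[1, 1, 1, 1, 1, 1, 1]; [0, -1/2, 2, 3, 4, 5, 6]; [0, 0, 1/4, 3, 6, 10, 15]; [0, 0, 0, -1/8, 4, 10, 20]; [0, 0, 0, 0, 1/16, 5, 15]; [0, 0, 0, 0, 0, -1/32, 6]; [0, 0, 0, 0, 0, 0, 1/64]] (rows listed top to bottom)


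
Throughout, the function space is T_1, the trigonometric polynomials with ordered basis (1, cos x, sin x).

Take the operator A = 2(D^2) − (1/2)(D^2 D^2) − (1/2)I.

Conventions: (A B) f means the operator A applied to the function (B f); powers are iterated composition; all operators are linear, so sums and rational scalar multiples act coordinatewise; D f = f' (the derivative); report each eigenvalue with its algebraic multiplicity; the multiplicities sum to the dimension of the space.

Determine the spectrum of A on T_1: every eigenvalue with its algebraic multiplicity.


λ = -3 (multiplicity 2), λ = -1/2 (multiplicity 1)

image of 1: -1/2
image of cos x: -3cos x
image of sin x: -3sin x
the matrix is diagonal; its diagonal is (-1/2, -3, -3)
for a triangular matrix the eigenvalues are the diagonal entries, with algebraic multiplicity their repetition count


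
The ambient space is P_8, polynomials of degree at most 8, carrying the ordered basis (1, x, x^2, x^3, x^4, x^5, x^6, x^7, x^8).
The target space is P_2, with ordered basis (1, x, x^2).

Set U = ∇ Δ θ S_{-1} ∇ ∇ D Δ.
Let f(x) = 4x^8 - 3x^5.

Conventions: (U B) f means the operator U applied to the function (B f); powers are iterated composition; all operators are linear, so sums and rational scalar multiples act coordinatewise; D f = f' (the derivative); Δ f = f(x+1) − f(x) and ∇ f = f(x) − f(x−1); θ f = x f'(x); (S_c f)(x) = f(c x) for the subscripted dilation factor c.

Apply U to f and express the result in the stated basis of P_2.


g(x) = 322560x^2 + 241920x + 134400

Δ f = 32x^7 + 112x^6 + 224x^5 + 265x^4 + 194x^3 + 82x^2 + 17x + 1
D Δ f = 224x^6 + 672x^5 + 1120x^4 + 1060x^3 + 582x^2 + 164x + 17
∇ (D Δ) f = 1344x^5 + 2240x^3 - 180x^2 + 448x - 30
∇ ∇ (D Δ) f = 6720x^4 - 13440x^3 + 20160x^2 - 13800x + 4212
S_{-1} ∇ ∇ (D Δ) f = 6720x^4 + 13440x^3 + 20160x^2 + 13800x + 4212
θ (S_{-1} ∇ ∇) (D Δ) f = 26880x^4 + 40320x^3 + 40320x^2 + 13800x
Δ (θ S_{-1} ∇ ∇ D Δ) f = 107520x^3 + 282240x^2 + 309120x + 121320
∇ Δ (θ S_{-1} ∇ ∇ D Δ) f = 322560x^2 + 241920x + 134400


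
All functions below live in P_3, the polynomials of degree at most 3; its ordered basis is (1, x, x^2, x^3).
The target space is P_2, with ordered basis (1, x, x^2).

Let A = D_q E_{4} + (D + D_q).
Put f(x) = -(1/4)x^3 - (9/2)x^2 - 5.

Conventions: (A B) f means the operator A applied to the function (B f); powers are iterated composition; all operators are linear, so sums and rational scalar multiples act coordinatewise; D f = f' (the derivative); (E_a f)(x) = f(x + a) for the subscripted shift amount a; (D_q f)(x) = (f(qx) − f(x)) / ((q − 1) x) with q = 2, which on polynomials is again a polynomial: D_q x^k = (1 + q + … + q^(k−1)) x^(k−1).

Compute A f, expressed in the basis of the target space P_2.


E_{4} f = -(1/4)x^3 - (15/2)x^2 - 48x - 93
D_q E_{4} f = -(7/4)x^2 - (45/2)x - 48
D f = -(3/4)x^2 - 9x
D_q f = -(7/4)x^2 - (27/2)x
(D + D_q) f = -(5/2)x^2 - (45/2)x
(D_q E_{4} + (D + D_q)) f = -(17/4)x^2 - 45x - 48

the result is g(x) = -(17/4)x^2 - 45x - 48


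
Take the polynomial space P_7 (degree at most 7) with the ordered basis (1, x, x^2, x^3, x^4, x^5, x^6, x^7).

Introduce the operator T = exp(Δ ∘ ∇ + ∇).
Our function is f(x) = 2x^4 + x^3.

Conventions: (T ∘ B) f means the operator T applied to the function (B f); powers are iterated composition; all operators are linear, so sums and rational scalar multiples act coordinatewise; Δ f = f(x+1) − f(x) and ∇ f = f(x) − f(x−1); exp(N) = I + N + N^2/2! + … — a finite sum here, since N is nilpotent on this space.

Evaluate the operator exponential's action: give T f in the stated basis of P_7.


order-1 term: 8x^3 + 15x^2 + 11x + 3
order-2 term: 12x^2 + 27x + 17
order-3 term: 8x + 13
order-4 term: 2
the series for exp(Δ ∘ ∇ + ∇) f terminates at order 4
exp(Δ ∘ ∇ + ∇) f = 2x^4 + 9x^3 + 27x^2 + 46x + 35

the result is g(x) = 2x^4 + 9x^3 + 27x^2 + 46x + 35


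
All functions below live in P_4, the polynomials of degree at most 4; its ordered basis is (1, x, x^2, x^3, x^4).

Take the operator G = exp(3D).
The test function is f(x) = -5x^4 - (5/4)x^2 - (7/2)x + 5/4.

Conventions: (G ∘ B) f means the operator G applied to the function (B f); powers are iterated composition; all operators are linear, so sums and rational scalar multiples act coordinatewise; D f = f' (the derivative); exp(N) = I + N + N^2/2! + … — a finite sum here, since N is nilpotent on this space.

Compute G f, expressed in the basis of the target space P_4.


order-1 term: -60x^3 - (15/2)x - 21/2
order-2 term: -270x^2 - 45/4
order-3 term: -540x
order-4 term: -405
the series for exp(3D) f terminates at order 4
exp(3D) f = -5x^4 - 60x^3 - (1085/4)x^2 - 551x - 851/2

g(x) = -5x^4 - 60x^3 - (1085/4)x^2 - 551x - 851/2


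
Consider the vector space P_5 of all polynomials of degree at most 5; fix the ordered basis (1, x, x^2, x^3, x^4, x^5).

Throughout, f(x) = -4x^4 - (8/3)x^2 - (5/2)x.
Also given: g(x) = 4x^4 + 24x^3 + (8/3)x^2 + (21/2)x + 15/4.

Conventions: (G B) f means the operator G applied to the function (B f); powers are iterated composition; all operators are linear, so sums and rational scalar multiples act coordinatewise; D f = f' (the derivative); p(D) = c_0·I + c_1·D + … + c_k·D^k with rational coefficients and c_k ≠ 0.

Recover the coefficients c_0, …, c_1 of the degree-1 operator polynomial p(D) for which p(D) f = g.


D^0 f = -4x^4 - (8/3)x^2 - (5/2)x
D^1 f = -16x^3 - (16/3)x - 5/2
matching coefficients of g against c_0 f + c_1 Df + … from the top degree down determines the c_i
solution: c_0 = -1, c_1 = -3/2

p(D) = -I − (3/2)·D, i.e. c_0 = -1, c_1 = -3/2


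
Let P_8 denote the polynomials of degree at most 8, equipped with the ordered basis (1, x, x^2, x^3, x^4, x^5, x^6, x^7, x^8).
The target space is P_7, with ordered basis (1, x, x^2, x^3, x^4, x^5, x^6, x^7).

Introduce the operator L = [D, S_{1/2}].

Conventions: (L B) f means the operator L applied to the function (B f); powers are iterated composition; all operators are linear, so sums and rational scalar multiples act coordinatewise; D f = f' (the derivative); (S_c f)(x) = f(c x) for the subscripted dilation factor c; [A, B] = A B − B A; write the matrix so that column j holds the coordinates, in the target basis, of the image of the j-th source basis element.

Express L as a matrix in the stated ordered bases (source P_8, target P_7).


the matrix is [[0, -1/2, 0, 0, 0, 0, 0, 0, 0]; [0, 0, -1/2, 0, 0, 0, 0, 0, 0]; [0, 0, 0, -3/8, 0, 0, 0, 0, 0]; [0, 0, 0, 0, -1/4, 0, 0, 0, 0]; [0, 0, 0, 0, 0, -5/32, 0, 0, 0]; [0, 0, 0, 0, 0, 0, -3/32, 0, 0]; [0, 0, 0, 0, 0, 0, 0, -7/128, 0]; [0, 0, 0, 0, 0, 0, 0, 0, -1/32]] (rows listed top to bottom)

image of 1: 0
image of x: -1/2
image of x^2: -(1/2)x
image of x^3: -(3/8)x^2
image of x^4: -(1/4)x^3
image of x^5: -(5/32)x^4
image of x^6: -(3/32)x^5
image of x^7: -(7/128)x^6
image of x^8: -(1/32)x^7
each image's coordinates form column j of the matrix


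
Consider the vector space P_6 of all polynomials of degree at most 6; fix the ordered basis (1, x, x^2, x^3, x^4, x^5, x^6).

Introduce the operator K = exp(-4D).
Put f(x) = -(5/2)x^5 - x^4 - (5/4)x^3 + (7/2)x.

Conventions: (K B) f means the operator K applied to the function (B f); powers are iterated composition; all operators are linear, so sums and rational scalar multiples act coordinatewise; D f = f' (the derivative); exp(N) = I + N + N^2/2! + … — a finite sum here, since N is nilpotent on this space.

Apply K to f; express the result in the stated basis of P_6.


order-1 term: 50x^4 + 16x^3 + 15x^2 - 14
order-2 term: -400x^3 - 96x^2 - 60x
order-3 term: 1600x^2 + 256x + 80
order-4 term: -3200x - 256
order-5 term: 2560
the series for exp(-4D) f terminates at order 5
exp(-4D) f = -(5/2)x^5 + 49x^4 - (1541/4)x^3 + 1519x^2 - (6001/2)x + 2370

the result is g(x) = -(5/2)x^5 + 49x^4 - (1541/4)x^3 + 1519x^2 - (6001/2)x + 2370
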